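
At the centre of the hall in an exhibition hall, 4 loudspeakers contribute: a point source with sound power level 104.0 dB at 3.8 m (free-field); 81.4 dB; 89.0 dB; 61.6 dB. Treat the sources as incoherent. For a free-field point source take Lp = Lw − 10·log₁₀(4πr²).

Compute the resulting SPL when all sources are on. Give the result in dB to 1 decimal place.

90.3 dB

Source at 3.8 m: Lp = 104.0 − 10·log₁₀(4π·3.8²) = 104.0 − 10·log₁₀(181.458) = 81.4 dB.
Σ 10^(Lᵢ/10) = 1.072e+09.
L_total = 10·log₁₀(1.072e+09) = 90.3 dB.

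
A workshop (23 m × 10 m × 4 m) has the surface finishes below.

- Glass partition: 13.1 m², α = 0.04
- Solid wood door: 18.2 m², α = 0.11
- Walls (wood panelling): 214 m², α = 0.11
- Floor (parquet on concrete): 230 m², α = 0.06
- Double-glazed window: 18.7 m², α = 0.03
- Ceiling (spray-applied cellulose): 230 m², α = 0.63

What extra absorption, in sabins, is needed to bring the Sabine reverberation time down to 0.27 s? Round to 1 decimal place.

Summing Sᵢαᵢ: 0.524 + 2.002 + 23.540 + 13.800 + 0.561 + 144.900 → A₁ = 185.327 sabins.
For T = 0.27 s, need A₂ = 0.161·V/T = 0.161·920/0.27 = 548.593 sabins.
ΔA = A₂ − A₁ = 548.593 − 185.327 = 363.3 sabins.

363.3 sabins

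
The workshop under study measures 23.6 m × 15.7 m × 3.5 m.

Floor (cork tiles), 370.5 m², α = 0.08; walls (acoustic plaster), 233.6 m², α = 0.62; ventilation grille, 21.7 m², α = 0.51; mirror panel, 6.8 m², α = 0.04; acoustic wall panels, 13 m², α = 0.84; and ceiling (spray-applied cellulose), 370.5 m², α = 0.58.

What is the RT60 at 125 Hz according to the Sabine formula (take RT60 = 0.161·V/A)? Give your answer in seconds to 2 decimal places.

0.51 s

Total absorption A = 370.5*0.08 + 233.6*0.62 + 21.7*0.51 + 6.8*0.04 + 13*0.84 + 370.5*0.58
  = 29.640 + 144.832 + 11.067 + 0.272 + 10.920 + 214.890 = 411.621 m² sabins.
V = 23.6·15.7·3.5 = 1296.82 m³.
Sabine: RT60 = 0.161 × 1296.82 / 411.621 = 0.51 s.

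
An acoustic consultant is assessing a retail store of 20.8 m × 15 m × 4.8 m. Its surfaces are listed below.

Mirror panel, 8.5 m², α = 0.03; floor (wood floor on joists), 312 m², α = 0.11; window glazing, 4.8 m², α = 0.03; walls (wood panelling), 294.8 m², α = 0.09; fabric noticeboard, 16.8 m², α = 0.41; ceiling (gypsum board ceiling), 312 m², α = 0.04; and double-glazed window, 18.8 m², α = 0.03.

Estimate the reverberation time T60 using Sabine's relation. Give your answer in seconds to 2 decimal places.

2.97 s

A = Σ Sᵢαᵢ = 8.5×0.03 + 312×0.11 + 4.8×0.03 + 294.8×0.09 + 16.8×0.41 + 312×0.04 + 18.8×0.03 = 81.183 sabins.
Volume V = 20.8 × 15 × 4.8 = 1497.6 m³.
RT60 = 0.161 · V / A = 0.161 × 1497.6 / 81.183 = 2.97 s.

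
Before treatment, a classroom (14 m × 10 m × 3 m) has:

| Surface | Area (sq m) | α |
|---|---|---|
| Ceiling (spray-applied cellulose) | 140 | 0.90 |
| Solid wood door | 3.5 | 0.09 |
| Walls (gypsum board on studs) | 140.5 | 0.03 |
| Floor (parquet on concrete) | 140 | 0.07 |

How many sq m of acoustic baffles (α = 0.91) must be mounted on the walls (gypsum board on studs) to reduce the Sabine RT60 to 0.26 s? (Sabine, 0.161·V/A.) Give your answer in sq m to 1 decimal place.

Equivalent absorption area: A₁ = 140×0.90 + 3.5×0.09 + 140.5×0.03 + 140×0.07 = 140.330 sq m.
V = 420 m³. Target absorption A₂ = 0.161 × 420 / 0.26 = 260.077 sabins.
ΔA needed = 260.077 − 140.330 = 119.747 sabins.
Each sq m of panel replacing the walls (gypsum board on studs) adds (0.91 − 0.03) = 0.88 sabins.
Area = ΔA/Δα = 119.747/0.88 = 136.1 sq m.

136.1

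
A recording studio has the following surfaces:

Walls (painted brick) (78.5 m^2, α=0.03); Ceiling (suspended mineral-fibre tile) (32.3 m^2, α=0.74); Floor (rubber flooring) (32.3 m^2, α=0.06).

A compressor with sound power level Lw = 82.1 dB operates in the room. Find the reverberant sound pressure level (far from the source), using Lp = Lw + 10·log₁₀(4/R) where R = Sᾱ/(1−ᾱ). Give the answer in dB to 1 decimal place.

Σ(Sᵢαᵢ) = 78.5·0.03 + 32.3·0.74 + 32.3·0.06 = 28.195; total area S = 143.1 m^2.
ᾱ = 28.195/143.1 = 0.1970; R = Sᾱ/(1−ᾱ) = 28.195/(1−0.1970) = 35.112 m^2.
Lp = 82.1 + 10·log₁₀(4/35.112) = 82.1 + (-9.43) = 72.7 dB.

72.7 dB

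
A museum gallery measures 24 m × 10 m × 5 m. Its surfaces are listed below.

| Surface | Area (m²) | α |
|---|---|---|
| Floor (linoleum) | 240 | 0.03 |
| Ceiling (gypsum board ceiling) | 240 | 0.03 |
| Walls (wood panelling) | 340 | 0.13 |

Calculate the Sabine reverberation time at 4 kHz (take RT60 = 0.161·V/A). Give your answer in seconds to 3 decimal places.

3.297 sec

Equivalent absorption area: A = 240·0.03 + 240·0.03 + 340·0.13 = 58.600 m².
Volume V = 24 × 10 × 5 = 1200 m³.
Sabine: RT60 = 0.161 × 1200 / 58.600 = 3.297 s.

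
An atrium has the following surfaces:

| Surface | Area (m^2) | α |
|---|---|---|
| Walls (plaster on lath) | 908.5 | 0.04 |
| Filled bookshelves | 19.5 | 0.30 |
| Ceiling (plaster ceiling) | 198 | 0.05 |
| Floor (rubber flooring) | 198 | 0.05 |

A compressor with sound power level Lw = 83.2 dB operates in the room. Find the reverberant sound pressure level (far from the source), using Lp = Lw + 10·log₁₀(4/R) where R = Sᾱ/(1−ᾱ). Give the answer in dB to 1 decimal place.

A = 61.990 sabins; S = 1324.0 m^2.
ᾱ = 61.990/1324.0 = 0.0468; R = Sᾱ/(1−ᾱ) = 61.990/(1−0.0468) = 65.034 m^2.
Lp = Lw + 10 log₁₀(4/R) = 83.2 -12.11 = 71.1 dB.

71.1 dB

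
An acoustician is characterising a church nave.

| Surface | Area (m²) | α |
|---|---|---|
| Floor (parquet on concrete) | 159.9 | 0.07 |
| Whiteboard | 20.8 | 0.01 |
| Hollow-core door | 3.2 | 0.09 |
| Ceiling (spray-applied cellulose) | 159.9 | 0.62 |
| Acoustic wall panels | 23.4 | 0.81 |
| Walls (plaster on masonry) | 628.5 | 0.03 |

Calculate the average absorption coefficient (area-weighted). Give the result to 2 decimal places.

0.15

S = Σ Sᵢ = 159.9 + 20.8 + 3.2 + 159.9 + 23.4 + 628.5 = 995.7 m².
A = 159.9×0.07 + 20.8×0.01 + 3.2×0.09 + 159.9×0.62 + 23.4×0.81 + 628.5×0.03 = 148.636 sabins.
ᾱ = 148.636 / 995.7 = 0.15.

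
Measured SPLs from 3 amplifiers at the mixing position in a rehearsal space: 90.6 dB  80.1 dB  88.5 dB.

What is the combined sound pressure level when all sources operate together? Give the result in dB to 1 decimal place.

92.9 dB

Σ 10^(Lᵢ/10) = 1.958e+09.
Combined level = 10 log₁₀(1.958e+09) = 92.9 dB.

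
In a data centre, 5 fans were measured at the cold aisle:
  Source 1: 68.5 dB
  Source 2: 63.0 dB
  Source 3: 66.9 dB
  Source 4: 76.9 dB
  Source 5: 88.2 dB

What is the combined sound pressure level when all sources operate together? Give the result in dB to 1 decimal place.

88.6 dB

Σ 10^(Lᵢ/10) = 7.236e+08.
Combined level = 10 log₁₀(7.236e+08) = 88.6 dB.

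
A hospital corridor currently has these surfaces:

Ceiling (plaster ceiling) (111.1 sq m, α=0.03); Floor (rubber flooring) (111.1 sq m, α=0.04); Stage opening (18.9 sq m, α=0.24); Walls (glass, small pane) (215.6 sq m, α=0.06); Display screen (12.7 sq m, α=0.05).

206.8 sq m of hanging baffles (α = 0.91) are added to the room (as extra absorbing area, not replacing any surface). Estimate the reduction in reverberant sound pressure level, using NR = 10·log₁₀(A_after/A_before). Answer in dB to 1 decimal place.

9.2 dB

Equivalent absorption area: A_before = 111.1×0.03 + 111.1×0.04 + 18.9×0.24 + 215.6×0.06 + 12.7×0.05 = 25.884 sq m.
Added absorption = 206.8 × 0.91 = 188.188 sabins.
A_after = 25.884 + 188.188 = 214.072 sabins.
Reduction = 10 log₁₀(A_after/A_before) = 10 log₁₀(8.2704) = 9.2 dB.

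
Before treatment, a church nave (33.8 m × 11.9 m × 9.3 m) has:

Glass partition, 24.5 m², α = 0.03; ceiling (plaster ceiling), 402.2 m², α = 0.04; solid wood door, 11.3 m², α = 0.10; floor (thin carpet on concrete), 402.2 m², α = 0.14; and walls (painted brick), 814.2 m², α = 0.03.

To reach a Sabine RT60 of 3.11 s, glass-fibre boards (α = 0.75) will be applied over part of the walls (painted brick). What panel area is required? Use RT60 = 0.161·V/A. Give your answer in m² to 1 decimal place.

131.9

Equivalent absorption area: A₁ = 24.5*0.03 + 402.2*0.04 + 11.3*0.10 + 402.2*0.14 + 814.2*0.03 = 98.687 m².
V = 3740.646 m³. Target absorption A₂ = 0.161 × 3740.646 / 3.11 = 193.648 sabins.
Absorption to add: 193.648 − 98.687 = 94.961 sabins.
Net gain per m²: Δα = 0.75 − 0.03 = 0.72.
Panel area = 94.961 / 0.72 = 131.9 m².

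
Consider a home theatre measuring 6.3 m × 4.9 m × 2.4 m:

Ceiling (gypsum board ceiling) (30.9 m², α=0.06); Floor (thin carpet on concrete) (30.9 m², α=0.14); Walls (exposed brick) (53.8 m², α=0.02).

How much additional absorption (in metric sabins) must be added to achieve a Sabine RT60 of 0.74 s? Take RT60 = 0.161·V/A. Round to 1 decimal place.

8.9 sabins

Summing Sᵢαᵢ: 1.854 + 4.326 + 1.076 → A₁ = 7.256 sabins.
V = 74.088 m³. Required absorption A₂ = 0.161 × 74.088 / 0.74 = 16.119 sabins.
Shortfall: 16.119 − 7.256 = 8.9 sabins.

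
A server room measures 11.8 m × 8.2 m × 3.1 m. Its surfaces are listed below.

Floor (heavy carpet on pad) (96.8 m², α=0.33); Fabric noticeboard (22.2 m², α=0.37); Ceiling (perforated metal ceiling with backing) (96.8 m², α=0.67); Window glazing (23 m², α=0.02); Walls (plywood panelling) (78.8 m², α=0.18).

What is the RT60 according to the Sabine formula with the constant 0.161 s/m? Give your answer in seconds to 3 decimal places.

Total absorption A = 96.8×0.33 + 22.2×0.37 + 96.8×0.67 + 23×0.02 + 78.8×0.18
  = 31.944 + 8.214 + 64.856 + 0.460 + 14.184 = 119.658 m² sabins.
Volume V = 11.8 × 8.2 × 3.1 = 299.956 m³.
T = 0.161 V/A = 0.161·299.956/119.658 = 0.404 s.

0.404 sec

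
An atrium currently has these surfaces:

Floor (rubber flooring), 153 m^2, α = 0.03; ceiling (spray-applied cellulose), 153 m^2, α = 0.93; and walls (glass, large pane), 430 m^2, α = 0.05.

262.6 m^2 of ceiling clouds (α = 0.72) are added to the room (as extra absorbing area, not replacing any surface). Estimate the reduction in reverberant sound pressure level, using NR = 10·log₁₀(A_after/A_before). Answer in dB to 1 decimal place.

Total absorption A_before = 153×0.03 + 153×0.93 + 430×0.05
  = 4.590 + 142.290 + 21.500 = 168.380 m^2 sabins.
Treatment contributes 262.6·0.72 = 189.072 sabins.
A_after = 168.380 + 189.072 = 357.452 sabins.
NR = 10·log₁₀(357.452/168.380) = 3.3 dB.

3.3 dB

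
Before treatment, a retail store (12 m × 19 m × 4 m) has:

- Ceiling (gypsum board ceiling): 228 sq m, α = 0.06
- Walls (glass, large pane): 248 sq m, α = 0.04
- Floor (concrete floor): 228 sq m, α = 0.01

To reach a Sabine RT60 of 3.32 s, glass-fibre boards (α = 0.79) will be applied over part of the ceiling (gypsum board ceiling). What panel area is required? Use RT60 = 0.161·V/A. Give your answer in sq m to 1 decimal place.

Equivalent absorption area: A₁ = 228*0.06 + 248*0.04 + 228*0.01 = 25.880 sq m.
Required A₂ = 0.161·912/3.32 = 44.227 sabins.
Absorption to add: 44.227 − 25.880 = 18.347 sabins.
Each sq m of panel replacing the ceiling (gypsum board ceiling) adds (0.79 − 0.06) = 0.73 sabins.
Panel area = 18.347 / 0.73 = 25.1 sq m.

25.1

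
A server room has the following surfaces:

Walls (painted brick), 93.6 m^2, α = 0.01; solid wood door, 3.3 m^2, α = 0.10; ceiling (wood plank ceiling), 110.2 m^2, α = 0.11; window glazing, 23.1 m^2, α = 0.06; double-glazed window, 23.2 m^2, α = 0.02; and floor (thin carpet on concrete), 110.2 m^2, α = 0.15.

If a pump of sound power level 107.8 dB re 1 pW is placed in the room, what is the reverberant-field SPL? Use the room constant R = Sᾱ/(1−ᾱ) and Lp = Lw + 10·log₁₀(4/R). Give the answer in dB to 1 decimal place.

A = 31.768 sabins; S = 363.6 m^2.
ᾱ = 31.768/363.6 = 0.0874; R = Sᾱ/(1−ᾱ) = 31.768/(1−0.0874) = 34.810 m^2.
Lp = Lw + 10 log₁₀(4/R) = 107.8 -9.40 = 98.4 dB.

98.4 dB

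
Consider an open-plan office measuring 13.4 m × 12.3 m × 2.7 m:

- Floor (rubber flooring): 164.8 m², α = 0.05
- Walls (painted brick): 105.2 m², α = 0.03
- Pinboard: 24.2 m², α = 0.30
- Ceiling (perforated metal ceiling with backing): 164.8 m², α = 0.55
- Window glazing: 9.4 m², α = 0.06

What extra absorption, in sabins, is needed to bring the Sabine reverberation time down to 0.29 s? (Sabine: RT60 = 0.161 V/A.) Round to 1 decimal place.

137.2 sabins

Equivalent absorption area: A₁ = 164.8*0.05 + 105.2*0.03 + 24.2*0.30 + 164.8*0.55 + 9.4*0.06 = 109.860 m².
For T = 0.29 s, need A₂ = 0.161·V/T = 0.161·445.014/0.29 = 247.059 sabins.
Shortfall: 247.059 − 109.860 = 137.2 sabins.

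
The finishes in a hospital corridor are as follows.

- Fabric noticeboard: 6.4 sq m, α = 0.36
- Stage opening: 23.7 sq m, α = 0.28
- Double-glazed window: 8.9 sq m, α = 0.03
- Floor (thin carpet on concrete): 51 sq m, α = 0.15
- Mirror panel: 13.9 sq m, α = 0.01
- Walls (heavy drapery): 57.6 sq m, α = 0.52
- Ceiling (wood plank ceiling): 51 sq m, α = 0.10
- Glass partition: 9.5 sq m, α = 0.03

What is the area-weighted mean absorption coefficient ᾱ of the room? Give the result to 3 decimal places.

0.236

Total surface area S = 222.0 sq m.
Σ(Sᵢαᵢ) = 6.4*0.36 + 23.7*0.28 + 8.9*0.03 + 51*0.15 + 13.9*0.01 + 57.6*0.52 + 51*0.10 + 9.5*0.03 = 52.333.
ᾱ = 52.333 / 222.0 = 0.236.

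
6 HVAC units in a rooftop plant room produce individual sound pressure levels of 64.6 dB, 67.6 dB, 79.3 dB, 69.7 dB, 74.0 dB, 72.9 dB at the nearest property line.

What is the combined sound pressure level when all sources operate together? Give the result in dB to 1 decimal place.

81.7 dB

Converting to relative power and adding: 10^(64.6/10) + 10^(67.6/10) + 10^(79.3/10) + 10^(69.7/10) + 10^(74.0/10) + 10^(72.9/10) = 1.477e+08.
Combined level = 10 log₁₀(1.477e+08) = 81.7 dB.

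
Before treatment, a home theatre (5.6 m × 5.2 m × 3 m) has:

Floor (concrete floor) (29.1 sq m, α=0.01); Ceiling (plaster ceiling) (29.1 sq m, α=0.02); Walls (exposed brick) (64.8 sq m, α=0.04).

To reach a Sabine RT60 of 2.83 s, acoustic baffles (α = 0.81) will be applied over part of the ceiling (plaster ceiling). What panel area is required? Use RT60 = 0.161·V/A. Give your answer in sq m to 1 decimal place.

1.9

A₁ = Σ Sᵢαᵢ = 29.1*0.01 + 29.1*0.02 + 64.8*0.04 = 3.465 sabins.
V = 87.36 m³. Target absorption A₂ = 0.161 × 87.36 / 2.83 = 4.970 sabins.
Absorption to add: 4.970 − 3.465 = 1.505 sabins.
Each sq m of panel replacing the ceiling (plaster ceiling) adds (0.81 − 0.02) = 0.79 sabins.
Area = ΔA/Δα = 1.505/0.79 = 1.9 sq m.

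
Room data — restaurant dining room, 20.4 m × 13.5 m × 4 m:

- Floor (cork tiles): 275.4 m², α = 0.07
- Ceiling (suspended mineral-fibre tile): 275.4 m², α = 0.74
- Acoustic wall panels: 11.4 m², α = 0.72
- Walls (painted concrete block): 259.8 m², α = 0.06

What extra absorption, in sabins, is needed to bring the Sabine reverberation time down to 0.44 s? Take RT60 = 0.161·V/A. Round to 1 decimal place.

Total absorption A₁ = 275.4*0.07 + 275.4*0.74 + 11.4*0.72 + 259.8*0.06
  = 19.278 + 203.796 + 8.208 + 15.588 = 246.870 m² sabins.
For T = 0.44 s, need A₂ = 0.161·V/T = 0.161·1101.6/0.44 = 403.085 sabins.
Additional absorption ΔA = 403.085 − 246.870 = 156.2 sabins.

156.2 sabins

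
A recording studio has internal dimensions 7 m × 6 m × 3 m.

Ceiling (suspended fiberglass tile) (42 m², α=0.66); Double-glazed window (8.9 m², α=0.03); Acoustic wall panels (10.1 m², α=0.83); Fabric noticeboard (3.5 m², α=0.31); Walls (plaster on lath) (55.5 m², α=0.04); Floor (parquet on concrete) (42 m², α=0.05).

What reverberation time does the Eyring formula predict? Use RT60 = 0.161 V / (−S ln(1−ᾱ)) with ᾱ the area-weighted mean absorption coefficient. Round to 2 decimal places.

S = Σ Sᵢ = 162.0 m².
Absorption A = 42×0.66 + 8.9×0.03 + 10.1×0.83 + 3.5×0.31 + 55.5×0.04 + 42×0.05 = 41.775 sabins.
ᾱ = 41.775 / 162.0 = 0.2579.
Eyring denominator: −S ln(1−ᾱ) = 48.320.
V = 7 × 6 × 3 = 126 m³.
T = 0.161·V/[−S·ln(1−ᾱ)] = 0.161·126/48.320 = 0.42 s.

0.42 sec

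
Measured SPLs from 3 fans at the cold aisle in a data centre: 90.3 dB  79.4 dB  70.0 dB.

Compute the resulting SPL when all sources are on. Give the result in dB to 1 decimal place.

90.7 dB

Σ 10^(Lᵢ/10) = 1.169e+09.
Combined level = 10 log₁₀(1.169e+09) = 90.7 dB.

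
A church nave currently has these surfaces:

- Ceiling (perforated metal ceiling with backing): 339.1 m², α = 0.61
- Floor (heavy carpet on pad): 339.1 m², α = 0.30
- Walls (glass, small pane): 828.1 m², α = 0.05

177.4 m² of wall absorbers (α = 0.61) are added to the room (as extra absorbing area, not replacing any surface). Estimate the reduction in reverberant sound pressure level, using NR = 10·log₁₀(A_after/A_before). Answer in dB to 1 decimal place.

Total absorption A_before = 339.1×0.61 + 339.1×0.30 + 828.1×0.05
  = 206.851 + 101.730 + 41.405 = 349.986 m² sabins.
Treatment contributes 177.4·0.61 = 108.214 sabins.
A_after = 349.986 + 108.214 = 458.200 sabins.
NR = 10·log₁₀(458.200/349.986) = 1.2 dB.

1.2 dB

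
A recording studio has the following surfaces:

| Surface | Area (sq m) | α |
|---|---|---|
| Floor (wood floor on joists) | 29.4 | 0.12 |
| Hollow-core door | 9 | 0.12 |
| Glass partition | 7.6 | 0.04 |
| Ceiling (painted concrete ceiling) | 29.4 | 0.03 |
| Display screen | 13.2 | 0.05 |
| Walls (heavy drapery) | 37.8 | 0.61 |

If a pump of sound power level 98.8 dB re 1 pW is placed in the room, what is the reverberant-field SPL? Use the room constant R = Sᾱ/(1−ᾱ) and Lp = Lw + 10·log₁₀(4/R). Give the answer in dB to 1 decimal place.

A = 29.512 sabins; S = 126.4 sq m.
ᾱ = 0.2335, so room constant R = A/(1−ᾱ) = 38.502 sq m.
Lp = Lw + 10 log₁₀(4/R) = 98.8 -9.83 = 89.0 dB.

89.0 dB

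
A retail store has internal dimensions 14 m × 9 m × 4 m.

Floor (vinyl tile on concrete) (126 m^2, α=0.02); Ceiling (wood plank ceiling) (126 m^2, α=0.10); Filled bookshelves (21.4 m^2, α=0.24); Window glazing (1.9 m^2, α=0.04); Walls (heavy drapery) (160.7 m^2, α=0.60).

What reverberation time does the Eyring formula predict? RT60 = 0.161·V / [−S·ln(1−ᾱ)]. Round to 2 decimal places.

0.60 s

S = Σ Sᵢ = 436.0 m^2.
Σ(Sᵢαᵢ) = 126·0.02 + 126·0.10 + 21.4·0.24 + 1.9·0.04 + 160.7·0.60 = 116.752.
Mean coefficient ᾱ = A/S = 0.2678.
−S·ln(1−ᾱ) = −436.0 × ln(1 − 0.2678) = 135.902.
V = 14 × 9 × 4 = 504 m³.
RT60 = 0.161 × 504 / 135.902 = 0.60 s.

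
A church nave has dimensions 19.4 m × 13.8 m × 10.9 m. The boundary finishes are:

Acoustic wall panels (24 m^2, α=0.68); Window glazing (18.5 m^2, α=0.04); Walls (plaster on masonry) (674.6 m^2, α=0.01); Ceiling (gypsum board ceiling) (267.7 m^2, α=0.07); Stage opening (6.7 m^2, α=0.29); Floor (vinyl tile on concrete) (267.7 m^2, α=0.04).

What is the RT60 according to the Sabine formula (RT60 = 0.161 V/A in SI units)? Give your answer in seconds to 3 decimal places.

8.512 s

Equivalent absorption area: A = 24×0.68 + 18.5×0.04 + 674.6×0.01 + 267.7×0.07 + 6.7×0.29 + 267.7×0.04 = 55.196 m^2.
Volume V = 19.4 × 13.8 × 10.9 = 2918.148 m³.
RT60 = 0.161 · V / A = 0.161 × 2918.148 / 55.196 = 8.512 s.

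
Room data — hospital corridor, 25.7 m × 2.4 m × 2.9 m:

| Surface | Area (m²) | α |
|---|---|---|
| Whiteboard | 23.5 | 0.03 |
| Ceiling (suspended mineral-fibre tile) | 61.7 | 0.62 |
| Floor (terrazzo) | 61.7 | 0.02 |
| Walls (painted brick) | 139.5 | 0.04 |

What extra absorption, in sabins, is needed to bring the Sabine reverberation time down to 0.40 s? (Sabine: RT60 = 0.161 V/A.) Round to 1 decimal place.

26.2 sabins

A₁ = Σ Sᵢαᵢ = 23.5*0.03 + 61.7*0.62 + 61.7*0.02 + 139.5*0.04 = 45.773 sabins.
Target A₂ = 0.161·178.872/0.40 = 71.996 sabins (V = 178.872 m³).
Additional absorption ΔA = 71.996 − 45.773 = 26.2 sabins.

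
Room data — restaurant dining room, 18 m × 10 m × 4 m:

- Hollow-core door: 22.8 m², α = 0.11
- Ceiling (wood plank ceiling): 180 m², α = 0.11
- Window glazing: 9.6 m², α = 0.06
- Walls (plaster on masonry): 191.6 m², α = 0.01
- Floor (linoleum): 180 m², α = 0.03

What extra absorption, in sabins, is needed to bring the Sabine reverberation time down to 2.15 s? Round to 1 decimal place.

23.7 sabins

Equivalent absorption area: A₁ = 22.8*0.11 + 180*0.11 + 9.6*0.06 + 191.6*0.01 + 180*0.03 = 30.200 m².
For T = 2.15 s, need A₂ = 0.161·V/T = 0.161·720/2.15 = 53.916 sabins.
Shortfall: 53.916 − 30.200 = 23.7 sabins.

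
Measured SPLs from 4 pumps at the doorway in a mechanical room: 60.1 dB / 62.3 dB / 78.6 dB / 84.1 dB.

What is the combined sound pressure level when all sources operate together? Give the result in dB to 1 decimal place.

85.2 dB

Sum in the linear (power) domain: Σ 10^(Lᵢ/10) = 10^(60.1/10) + 10^(62.3/10) + 10^(78.6/10) + 10^(84.1/10) = 3.322e+08.
Back to dB: 10·log₁₀ Σ = 85.2 dB.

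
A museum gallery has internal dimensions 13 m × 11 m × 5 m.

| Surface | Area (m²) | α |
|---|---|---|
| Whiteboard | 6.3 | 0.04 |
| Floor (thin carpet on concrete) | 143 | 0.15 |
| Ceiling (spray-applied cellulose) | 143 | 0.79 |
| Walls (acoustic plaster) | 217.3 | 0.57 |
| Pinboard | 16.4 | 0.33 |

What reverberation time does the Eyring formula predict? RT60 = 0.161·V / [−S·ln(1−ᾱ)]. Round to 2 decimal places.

0.31 seconds

Total surface area S = 6.3 + 143 + 143 + 217.3 + 16.4 = 526.0 m².
Σ(Sᵢαᵢ) = 6.3·0.04 + 143·0.15 + 143·0.79 + 217.3·0.57 + 16.4·0.33 = 263.945.
Mean coefficient ᾱ = A/S = 0.5018.
−S·ln(1−ᾱ) = −526.0 × ln(1 − 0.5018) = 366.492.
V = 13 × 11 × 5 = 715 m³.
T = 0.161·V/[−S·ln(1−ᾱ)] = 0.161·715/366.492 = 0.31 s.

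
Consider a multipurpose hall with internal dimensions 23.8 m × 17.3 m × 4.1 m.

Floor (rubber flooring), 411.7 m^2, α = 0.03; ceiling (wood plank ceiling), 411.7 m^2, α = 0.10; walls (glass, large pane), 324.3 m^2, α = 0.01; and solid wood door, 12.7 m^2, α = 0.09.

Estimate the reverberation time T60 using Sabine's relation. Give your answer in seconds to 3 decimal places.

4.694 seconds

A = Σ Sᵢαᵢ = 411.7·0.03 + 411.7·0.10 + 324.3·0.01 + 12.7·0.09 = 57.907 sabins.
V = 23.8·17.3·4.1 = 1688.134 m³.
T = 0.161 V/A = 0.161·1688.134/57.907 = 4.694 s.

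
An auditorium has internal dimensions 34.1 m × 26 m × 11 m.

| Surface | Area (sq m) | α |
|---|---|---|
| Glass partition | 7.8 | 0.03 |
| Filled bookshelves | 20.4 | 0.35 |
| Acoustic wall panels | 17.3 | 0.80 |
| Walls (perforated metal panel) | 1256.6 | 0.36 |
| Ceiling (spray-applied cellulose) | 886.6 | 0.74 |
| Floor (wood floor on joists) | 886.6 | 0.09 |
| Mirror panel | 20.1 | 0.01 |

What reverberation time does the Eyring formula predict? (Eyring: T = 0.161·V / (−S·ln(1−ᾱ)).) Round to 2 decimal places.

1.02 sec

S = Σ Sᵢ = 3095.4 sq m.
Absorption A = 7.8×0.03 + 20.4×0.35 + 17.3×0.80 + 1256.6×0.36 + 886.6×0.74 + 886.6×0.09 + 20.1×0.01 = 1209.669 sabins.
Mean coefficient ᾱ = A/S = 0.3908.
−S·ln(1−ᾱ) = −3095.4 × ln(1 − 0.3908) = 1534.107.
V = 34.1 × 26 × 11 = 9752.6 m³.
T = 0.161·V/[−S·ln(1−ᾱ)] = 0.161·9752.6/1534.107 = 1.02 s.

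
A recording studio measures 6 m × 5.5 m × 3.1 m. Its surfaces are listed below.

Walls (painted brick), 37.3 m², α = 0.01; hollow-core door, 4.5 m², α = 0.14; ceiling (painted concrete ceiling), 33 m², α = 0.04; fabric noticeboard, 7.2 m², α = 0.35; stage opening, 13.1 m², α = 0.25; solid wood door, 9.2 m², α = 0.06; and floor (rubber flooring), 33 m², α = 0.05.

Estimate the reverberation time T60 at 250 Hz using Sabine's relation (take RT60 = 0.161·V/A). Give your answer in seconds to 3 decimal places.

Summing Sᵢαᵢ: 0.373 + 0.630 + 1.320 + 2.520 + 3.275 + 0.552 + 1.650 → A = 10.320 sabins.
Volume V = 6 × 5.5 × 3.1 = 102.3 m³.
Sabine: RT60 = 0.161 × 102.3 / 10.320 = 1.596 s.

1.596 sec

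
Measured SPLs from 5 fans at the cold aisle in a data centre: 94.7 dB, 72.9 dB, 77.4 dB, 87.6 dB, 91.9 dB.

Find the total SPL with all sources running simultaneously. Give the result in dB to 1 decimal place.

97.1 dB

Converting to relative power and adding: 10^(94.7/10) + 10^(72.9/10) + 10^(77.4/10) + 10^(87.6/10) + 10^(91.9/10) = 5.15e+09.
Back to dB: 10·log₁₀ Σ = 97.1 dB.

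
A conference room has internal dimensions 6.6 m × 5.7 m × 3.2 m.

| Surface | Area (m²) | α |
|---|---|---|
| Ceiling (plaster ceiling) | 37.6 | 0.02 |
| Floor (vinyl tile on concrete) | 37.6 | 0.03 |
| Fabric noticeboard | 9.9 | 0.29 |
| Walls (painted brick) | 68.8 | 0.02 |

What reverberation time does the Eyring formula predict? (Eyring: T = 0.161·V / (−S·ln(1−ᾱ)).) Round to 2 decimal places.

3.10 seconds

Total surface area S = 37.6 + 37.6 + 9.9 + 68.8 = 153.9 m².
Σ(Sᵢαᵢ) = 37.6·0.02 + 37.6·0.03 + 9.9·0.29 + 68.8·0.02 = 6.127.
ᾱ = 6.127 / 153.9 = 0.0398.
Eyring denominator: −S ln(1−ᾱ) = 6.250.
V = 6.6 × 5.7 × 3.2 = 120.384 m³.
T = 0.161·V/[−S·ln(1−ᾱ)] = 0.161·120.384/6.250 = 3.10 s.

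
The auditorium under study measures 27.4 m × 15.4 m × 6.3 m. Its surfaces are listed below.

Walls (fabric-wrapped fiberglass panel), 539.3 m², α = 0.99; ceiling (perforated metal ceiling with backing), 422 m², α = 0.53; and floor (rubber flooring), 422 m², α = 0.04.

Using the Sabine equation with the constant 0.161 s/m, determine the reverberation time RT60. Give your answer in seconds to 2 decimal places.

0.55 seconds

Total absorption A = 539.3·0.99 + 422·0.53 + 422·0.04
  = 533.907 + 223.660 + 16.880 = 774.447 m² sabins.
Room volume: 2658.348 m³.
Sabine: RT60 = 0.161 × 2658.348 / 774.447 = 0.55 s.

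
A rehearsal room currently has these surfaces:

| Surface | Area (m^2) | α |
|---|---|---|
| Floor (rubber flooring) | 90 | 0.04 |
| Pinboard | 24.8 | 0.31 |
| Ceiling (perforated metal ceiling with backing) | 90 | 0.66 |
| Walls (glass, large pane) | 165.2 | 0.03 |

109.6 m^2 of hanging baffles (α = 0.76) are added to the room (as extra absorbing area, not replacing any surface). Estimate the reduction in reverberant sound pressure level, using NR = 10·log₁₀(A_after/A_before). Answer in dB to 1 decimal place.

3.2 dB

Equivalent absorption area: A_before = 90×0.04 + 24.8×0.31 + 90×0.66 + 165.2×0.03 = 75.644 m^2.
Treatment contributes 109.6·0.76 = 83.296 sabins.
New total A_after = 158.940 sabins.
NR = 10·log₁₀(158.940/75.644) = 3.2 dB.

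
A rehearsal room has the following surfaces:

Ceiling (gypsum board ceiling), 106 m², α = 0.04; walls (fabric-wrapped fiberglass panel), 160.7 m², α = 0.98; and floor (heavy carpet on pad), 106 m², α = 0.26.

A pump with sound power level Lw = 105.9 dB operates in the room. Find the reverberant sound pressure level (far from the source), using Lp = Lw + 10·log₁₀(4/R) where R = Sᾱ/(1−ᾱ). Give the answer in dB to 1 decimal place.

Σ(Sᵢαᵢ) = 106·0.04 + 160.7·0.98 + 106·0.26 = 189.286; total area S = 372.7 m².
ᾱ = 189.286/372.7 = 0.5079; R = Sᾱ/(1−ᾱ) = 189.286/(1−0.5079) = 384.649 m².
Lp = Lw + 10 log₁₀(4/R) = 105.9 -19.83 = 86.1 dB.

86.1 dB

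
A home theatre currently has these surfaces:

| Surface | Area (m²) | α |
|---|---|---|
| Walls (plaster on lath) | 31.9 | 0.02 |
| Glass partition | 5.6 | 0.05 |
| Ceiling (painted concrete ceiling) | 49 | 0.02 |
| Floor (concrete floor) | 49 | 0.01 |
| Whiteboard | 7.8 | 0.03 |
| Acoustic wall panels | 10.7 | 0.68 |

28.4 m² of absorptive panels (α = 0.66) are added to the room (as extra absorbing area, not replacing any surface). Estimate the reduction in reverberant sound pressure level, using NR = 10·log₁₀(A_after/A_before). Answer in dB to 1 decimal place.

4.6 dB

Total absorption A_before = 31.9×0.02 + 5.6×0.05 + 49×0.02 + 49×0.01 + 7.8×0.03 + 10.7×0.68
  = 0.638 + 0.280 + 0.980 + 0.490 + 0.234 + 7.276 = 9.898 m² sabins.
Added absorption = 28.4 × 0.66 = 18.744 sabins.
New total A_after = 28.642 sabins.
NR = 10·log₁₀(28.642/9.898) = 4.6 dB.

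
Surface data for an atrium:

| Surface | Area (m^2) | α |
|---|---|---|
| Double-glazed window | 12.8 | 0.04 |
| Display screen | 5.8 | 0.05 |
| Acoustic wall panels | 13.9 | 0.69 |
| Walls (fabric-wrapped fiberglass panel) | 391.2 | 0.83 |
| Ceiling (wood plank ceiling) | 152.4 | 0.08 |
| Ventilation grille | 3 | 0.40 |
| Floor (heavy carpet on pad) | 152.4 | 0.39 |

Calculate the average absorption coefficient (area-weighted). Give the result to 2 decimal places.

0.56

Total surface area S = 731.5 m^2.
Σ(Sᵢαᵢ) = 12.8·0.04 + 5.8·0.05 + 13.9·0.69 + 391.2·0.83 + 152.4·0.08 + 3·0.40 + 152.4·0.39 = 407.917.
ᾱ = A/S = 0.56.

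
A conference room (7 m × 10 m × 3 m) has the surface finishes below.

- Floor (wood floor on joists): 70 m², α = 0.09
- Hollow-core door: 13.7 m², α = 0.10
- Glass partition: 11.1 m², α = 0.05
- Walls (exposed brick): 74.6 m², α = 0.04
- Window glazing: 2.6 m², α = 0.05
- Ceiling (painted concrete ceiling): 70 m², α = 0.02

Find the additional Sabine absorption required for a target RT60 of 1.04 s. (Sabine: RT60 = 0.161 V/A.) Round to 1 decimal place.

19.8 sabins

Total absorption A₁ = 70*0.09 + 13.7*0.10 + 11.1*0.05 + 74.6*0.04 + 2.6*0.05 + 70*0.02
  = 6.300 + 1.370 + 0.555 + 2.984 + 0.130 + 1.400 = 12.739 m² sabins.
For T = 1.04 s, need A₂ = 0.161·V/T = 0.161·210/1.04 = 32.510 sabins.
Shortfall: 32.510 − 12.739 = 19.8 sabins.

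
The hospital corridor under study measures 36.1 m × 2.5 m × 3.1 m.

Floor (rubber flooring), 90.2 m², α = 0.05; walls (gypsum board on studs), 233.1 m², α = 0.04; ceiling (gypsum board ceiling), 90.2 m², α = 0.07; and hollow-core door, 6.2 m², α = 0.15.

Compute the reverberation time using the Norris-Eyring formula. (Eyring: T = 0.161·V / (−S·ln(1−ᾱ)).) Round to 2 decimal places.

S = Σ Sᵢ = 419.7 m².
Σ(Sᵢαᵢ) = 90.2×0.05 + 233.1×0.04 + 90.2×0.07 + 6.2×0.15 = 21.078.
Mean coefficient ᾱ = A/S = 0.0502.
−S·ln(1−ᾱ) = −419.7 × ln(1 − 0.0502) = 21.616.
V = 36.1 × 2.5 × 3.1 = 279.775 m³.
RT60 = 0.161 × 279.775 / 21.616 = 2.08 s.

2.08 s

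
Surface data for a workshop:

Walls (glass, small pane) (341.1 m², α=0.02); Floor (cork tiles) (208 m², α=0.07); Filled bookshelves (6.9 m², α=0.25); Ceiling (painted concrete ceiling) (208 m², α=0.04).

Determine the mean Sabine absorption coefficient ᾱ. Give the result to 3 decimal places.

0.041

Total surface area S = 764.0 m².
Σ(Sᵢαᵢ) = 341.1×0.02 + 208×0.07 + 6.9×0.25 + 208×0.04 = 31.427.
ᾱ = A/S = 0.041.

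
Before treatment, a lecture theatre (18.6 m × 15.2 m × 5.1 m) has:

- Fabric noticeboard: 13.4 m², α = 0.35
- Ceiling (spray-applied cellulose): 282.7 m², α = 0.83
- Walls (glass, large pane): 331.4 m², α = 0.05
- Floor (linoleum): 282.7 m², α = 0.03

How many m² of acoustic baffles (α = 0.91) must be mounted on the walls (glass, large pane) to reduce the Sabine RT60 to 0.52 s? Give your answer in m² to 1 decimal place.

Total absorption A₁ = 13.4·0.35 + 282.7·0.83 + 331.4·0.05 + 282.7·0.03
  = 4.690 + 234.641 + 16.570 + 8.481 = 264.382 m² sabins.
V = 1441.872 m³. Target absorption A₂ = 0.161 × 1441.872 / 0.52 = 446.426 sabins.
ΔA needed = 446.426 − 264.382 = 182.044 sabins.
Each m² of panel replacing the walls (glass, large pane) adds (0.91 − 0.05) = 0.86 sabins.
Panel area = 182.044 / 0.86 = 211.7 m².

211.7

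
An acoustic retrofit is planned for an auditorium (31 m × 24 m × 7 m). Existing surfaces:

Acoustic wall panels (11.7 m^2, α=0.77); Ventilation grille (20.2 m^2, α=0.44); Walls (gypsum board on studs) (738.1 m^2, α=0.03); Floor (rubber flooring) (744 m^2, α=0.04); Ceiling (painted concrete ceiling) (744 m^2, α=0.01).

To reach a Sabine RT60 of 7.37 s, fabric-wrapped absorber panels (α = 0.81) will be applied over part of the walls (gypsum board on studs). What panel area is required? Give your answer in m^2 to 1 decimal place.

Summing Sᵢαᵢ: 9.009 + 8.888 + 22.143 + 29.760 + 7.440 → A₁ = 77.240 sabins.
Required A₂ = 0.161·5208/7.37 = 113.770 sabins.
ΔA needed = 113.770 − 77.240 = 36.530 sabins.
Net gain per m^2: Δα = 0.81 − 0.03 = 0.78.
Panel area = 36.530 / 0.78 = 46.8 m^2.

46.8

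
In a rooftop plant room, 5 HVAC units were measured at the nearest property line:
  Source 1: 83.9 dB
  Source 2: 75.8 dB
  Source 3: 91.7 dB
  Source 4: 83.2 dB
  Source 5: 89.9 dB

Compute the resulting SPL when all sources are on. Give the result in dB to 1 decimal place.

Σ 10^(Lᵢ/10) = 2.949e+09.
L_total = 10·log₁₀(2.949e+09) = 94.7 dB.

94.7 dB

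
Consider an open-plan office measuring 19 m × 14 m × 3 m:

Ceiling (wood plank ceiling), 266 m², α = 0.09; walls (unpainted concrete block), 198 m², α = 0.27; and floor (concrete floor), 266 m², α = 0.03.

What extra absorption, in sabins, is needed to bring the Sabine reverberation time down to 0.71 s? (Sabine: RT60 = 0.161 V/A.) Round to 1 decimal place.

A₁ = Σ Sᵢαᵢ = 266·0.09 + 198·0.27 + 266·0.03 = 85.380 sabins.
Target A₂ = 0.161·798/0.71 = 180.955 sabins (V = 798 m³).
Additional absorption ΔA = 180.955 − 85.380 = 95.6 sabins.

95.6 sabins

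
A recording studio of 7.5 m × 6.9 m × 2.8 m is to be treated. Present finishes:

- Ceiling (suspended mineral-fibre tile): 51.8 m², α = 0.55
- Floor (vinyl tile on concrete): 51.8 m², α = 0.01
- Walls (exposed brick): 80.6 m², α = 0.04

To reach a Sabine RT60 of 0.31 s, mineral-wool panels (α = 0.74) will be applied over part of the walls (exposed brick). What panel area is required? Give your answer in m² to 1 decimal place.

61.5

Total absorption A₁ = 51.8·0.55 + 51.8·0.01 + 80.6·0.04
  = 28.490 + 0.518 + 3.224 = 32.232 m² sabins.
Required A₂ = 0.161·144.9/0.31 = 75.255 sabins.
Absorption to add: 75.255 − 32.232 = 43.023 sabins.
Each m² of panel replacing the walls (exposed brick) adds (0.74 − 0.04) = 0.70 sabins.
Panel area = 43.023 / 0.70 = 61.5 m².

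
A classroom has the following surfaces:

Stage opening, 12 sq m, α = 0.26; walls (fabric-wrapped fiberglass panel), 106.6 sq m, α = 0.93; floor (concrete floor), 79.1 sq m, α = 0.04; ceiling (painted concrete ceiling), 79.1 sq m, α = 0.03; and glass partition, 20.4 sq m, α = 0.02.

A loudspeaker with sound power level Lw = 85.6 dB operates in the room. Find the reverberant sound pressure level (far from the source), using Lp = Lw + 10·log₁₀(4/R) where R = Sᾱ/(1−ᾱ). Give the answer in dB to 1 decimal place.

A = 108.203 sabins; S = 297.2 sq m.
ᾱ = 108.203/297.2 = 0.3641; R = Sᾱ/(1−ᾱ) = 108.203/(1−0.3641) = 170.157 sq m.
Lp = Lw + 10 log₁₀(4/R) = 85.6 -16.29 = 69.3 dB.

69.3 dB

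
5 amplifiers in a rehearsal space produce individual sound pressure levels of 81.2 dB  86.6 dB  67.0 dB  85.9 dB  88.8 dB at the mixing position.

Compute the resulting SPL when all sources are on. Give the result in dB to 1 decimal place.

Σ 10^(Lᵢ/10) = 1.742e+09.
Back to dB: 10·log₁₀ Σ = 92.4 dB.

92.4 dB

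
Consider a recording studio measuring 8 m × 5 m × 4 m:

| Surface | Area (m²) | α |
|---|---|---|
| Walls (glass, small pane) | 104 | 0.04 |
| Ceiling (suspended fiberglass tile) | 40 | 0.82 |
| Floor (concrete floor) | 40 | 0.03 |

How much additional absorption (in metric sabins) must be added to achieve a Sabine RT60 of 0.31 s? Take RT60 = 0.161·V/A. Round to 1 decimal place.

Summing Sᵢαᵢ: 4.160 + 32.800 + 1.200 → A₁ = 38.160 sabins.
Target A₂ = 0.161·160/0.31 = 83.097 sabins (V = 160 m³).
ΔA = A₂ − A₁ = 83.097 − 38.160 = 44.9 sabins.

44.9 sabins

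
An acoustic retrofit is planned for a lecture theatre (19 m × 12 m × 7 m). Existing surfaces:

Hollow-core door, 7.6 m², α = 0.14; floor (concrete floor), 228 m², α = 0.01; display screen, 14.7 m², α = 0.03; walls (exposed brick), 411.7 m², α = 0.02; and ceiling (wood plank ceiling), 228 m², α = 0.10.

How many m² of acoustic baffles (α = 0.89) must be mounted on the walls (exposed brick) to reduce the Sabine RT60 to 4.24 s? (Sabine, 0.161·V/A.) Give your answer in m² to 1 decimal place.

29.6

Total absorption A₁ = 7.6*0.14 + 228*0.01 + 14.7*0.03 + 411.7*0.02 + 228*0.10
  = 1.064 + 2.280 + 0.441 + 8.234 + 22.800 = 34.819 m² sabins.
Required A₂ = 0.161·1596/4.24 = 60.603 sabins.
Absorption to add: 60.603 − 34.819 = 25.784 sabins.
Net gain per m²: Δα = 0.89 − 0.02 = 0.87.
Panel area = 25.784 / 0.87 = 29.6 m².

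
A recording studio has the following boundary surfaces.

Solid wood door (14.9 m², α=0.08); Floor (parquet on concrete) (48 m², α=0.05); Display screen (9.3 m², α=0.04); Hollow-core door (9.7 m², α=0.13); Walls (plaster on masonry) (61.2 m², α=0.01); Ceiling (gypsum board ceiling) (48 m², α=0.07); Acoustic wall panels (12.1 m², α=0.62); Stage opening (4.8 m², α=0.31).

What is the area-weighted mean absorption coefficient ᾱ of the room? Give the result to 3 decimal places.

0.087

S = Σ Sᵢ = 14.9 + 48 + 9.3 + 9.7 + 61.2 + 48 + 12.1 + 4.8 = 208.0 m².
Σ(Sᵢαᵢ) = 14.9·0.08 + 48·0.05 + 9.3·0.04 + 9.7·0.13 + 61.2·0.01 + 48·0.07 + 12.1·0.62 + 4.8·0.31 = 18.187.
ᾱ = 18.187 / 208.0 = 0.087.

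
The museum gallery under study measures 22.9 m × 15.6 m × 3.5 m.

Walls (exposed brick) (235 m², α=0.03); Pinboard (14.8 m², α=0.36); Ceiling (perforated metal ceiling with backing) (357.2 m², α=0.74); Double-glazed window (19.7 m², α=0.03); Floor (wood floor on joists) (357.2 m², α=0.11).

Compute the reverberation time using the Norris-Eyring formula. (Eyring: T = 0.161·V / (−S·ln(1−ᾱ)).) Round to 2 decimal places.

0.53 s

S = Σ Sᵢ = 983.9 m².
Σ(Sᵢαᵢ) = 235·0.03 + 14.8·0.36 + 357.2·0.74 + 19.7·0.03 + 357.2·0.11 = 316.589.
Mean coefficient ᾱ = A/S = 0.3218.
−S·ln(1−ᾱ) = −983.9 × ln(1 − 0.3218) = 382.061.
V = 22.9 × 15.6 × 3.5 = 1250.34 m³.
T = 0.161·V/[−S·ln(1−ᾱ)] = 0.161·1250.34/382.061 = 0.53 s.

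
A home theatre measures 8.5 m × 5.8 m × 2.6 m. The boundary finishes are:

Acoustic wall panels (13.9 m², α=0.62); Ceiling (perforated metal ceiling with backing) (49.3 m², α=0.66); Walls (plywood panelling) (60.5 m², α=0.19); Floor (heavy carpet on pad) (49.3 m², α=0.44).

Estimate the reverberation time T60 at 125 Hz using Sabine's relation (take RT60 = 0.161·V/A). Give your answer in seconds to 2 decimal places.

Total absorption A = 13.9×0.62 + 49.3×0.66 + 60.5×0.19 + 49.3×0.44
  = 8.618 + 32.538 + 11.495 + 21.692 = 74.343 m² sabins.
V = 8.5·5.8·2.6 = 128.18 m³.
Sabine: RT60 = 0.161 × 128.18 / 74.343 = 0.28 s.

0.28 s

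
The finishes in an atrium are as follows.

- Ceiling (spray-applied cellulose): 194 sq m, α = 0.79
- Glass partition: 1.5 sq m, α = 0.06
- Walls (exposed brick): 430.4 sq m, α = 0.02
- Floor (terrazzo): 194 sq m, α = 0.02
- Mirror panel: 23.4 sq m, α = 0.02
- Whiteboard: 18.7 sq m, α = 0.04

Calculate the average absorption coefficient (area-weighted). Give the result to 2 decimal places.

S = Σ Sᵢ = 194 + 1.5 + 430.4 + 194 + 23.4 + 18.7 = 862.0 sq m.
Weighted sum Σ Sα = 167.054.
ᾱ = A/S = 0.19.

0.19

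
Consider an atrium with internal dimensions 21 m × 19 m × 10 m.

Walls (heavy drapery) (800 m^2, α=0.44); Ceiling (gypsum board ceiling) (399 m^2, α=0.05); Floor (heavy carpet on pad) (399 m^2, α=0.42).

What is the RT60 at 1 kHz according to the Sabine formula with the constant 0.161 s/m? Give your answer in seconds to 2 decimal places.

1.19 s

A = Σ Sᵢαᵢ = 800·0.44 + 399·0.05 + 399·0.42 = 539.530 sabins.
V = 21·19·10 = 3990 m³.
T = 0.161 V/A = 0.161·3990/539.530 = 1.19 s.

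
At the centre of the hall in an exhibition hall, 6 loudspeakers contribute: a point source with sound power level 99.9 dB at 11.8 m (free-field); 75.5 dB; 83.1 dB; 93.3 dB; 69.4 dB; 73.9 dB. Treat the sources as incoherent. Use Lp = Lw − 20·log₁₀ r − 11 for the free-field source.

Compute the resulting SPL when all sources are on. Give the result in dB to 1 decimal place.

93.8 dB

Source at 11.8 m: Lp = 99.9 − 20·log₁₀(11.8) − 11 = 67.5 dB.
Sum in the linear (power) domain: Σ 10^(Lᵢ/10) = 10^(67.5/10) + 10^(75.5/10) + 10^(83.1/10) + 10^(93.3/10) + 10^(69.4/10) + 10^(73.9/10) = 2.416e+09.
Combined level = 10 log₁₀(2.416e+09) = 93.8 dB.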